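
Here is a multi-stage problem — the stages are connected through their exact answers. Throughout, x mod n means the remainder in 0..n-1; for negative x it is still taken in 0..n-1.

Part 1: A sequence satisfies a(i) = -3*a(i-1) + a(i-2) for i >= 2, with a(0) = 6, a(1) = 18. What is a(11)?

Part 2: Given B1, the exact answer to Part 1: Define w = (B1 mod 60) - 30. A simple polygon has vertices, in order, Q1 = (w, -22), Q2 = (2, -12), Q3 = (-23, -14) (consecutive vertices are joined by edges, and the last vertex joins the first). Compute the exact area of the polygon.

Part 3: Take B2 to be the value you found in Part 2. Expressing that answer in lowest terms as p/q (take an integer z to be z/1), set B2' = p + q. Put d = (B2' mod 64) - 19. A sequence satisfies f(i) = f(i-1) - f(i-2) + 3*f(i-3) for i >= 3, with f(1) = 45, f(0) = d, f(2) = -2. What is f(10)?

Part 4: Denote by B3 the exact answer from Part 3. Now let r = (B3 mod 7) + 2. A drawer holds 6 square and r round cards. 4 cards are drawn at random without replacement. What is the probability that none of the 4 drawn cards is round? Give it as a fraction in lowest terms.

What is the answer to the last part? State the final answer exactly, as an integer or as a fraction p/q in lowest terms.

Part 1: a(2) = -3*(18) + 1*(6) = -48; iterating: a(2)=-48, a(3)=162, a(4)=-534, a(5)=1764, a(6)=-5826, a(7)=19242, a(8)=-63552, a(9)=209898, a(10)=-693246, a(11)=2289636; answer 2289636
Part 2: B1 = 2289636; w = 6; cross terms: (6*-12 - 2*-22)=-28, (2*-14 - -23*-12)=-304, (-23*-22 - 6*-14)=590; twice the area = |258| = 258; area = 129; answer 129
Part 3: B2 = 129; threaded value p + q = 130; d = -17; f(3) = 1*(-2) - 1*(45) + 3*(-17) = -98; iterating: f(3)=-98, f(4)=39, f(5)=131, f(6)=-202, f(7)=-216, f(8)=379, f(9)=-11, f(10)=-1038; answer -1038
Part 4: B3 = -1038; r = 7; total draws C(13,4) = 715; favorable C(6,4) = 15; P = 3/143; answer 3/143

3/143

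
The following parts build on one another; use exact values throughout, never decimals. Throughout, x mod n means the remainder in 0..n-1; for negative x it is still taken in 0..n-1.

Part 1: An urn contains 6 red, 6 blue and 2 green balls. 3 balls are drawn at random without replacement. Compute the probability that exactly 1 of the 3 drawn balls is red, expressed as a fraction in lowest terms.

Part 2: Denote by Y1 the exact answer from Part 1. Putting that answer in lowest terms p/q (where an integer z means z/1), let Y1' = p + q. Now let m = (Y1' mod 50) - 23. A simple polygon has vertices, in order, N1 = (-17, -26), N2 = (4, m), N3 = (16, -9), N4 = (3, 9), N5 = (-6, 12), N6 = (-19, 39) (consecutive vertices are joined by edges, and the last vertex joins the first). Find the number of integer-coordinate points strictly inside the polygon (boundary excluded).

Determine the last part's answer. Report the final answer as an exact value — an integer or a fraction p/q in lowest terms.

803

Part 1: total draws C(14,3) = 364; favorable C(6,1)*C(8,2) = 168; P = 6/13; answer 6/13
Part 2: Y1 = 6/13; threaded value p + q = 19; m = -4; cross terms: (-17*-4 - 4*-26)=172, (4*-9 - 16*-4)=28, (16*9 - 3*-9)=171, (3*12 - -6*9)=90, (-6*39 - -19*12)=-6, (-19*-26 - -17*39)=1157; twice the area = |1612| = 1612; area = 806; boundary points = 1 + 1 + 1 + 3 + 1 + 1 = 8; strictly interior points = area - boundary/2 + 1 = 803; answer 803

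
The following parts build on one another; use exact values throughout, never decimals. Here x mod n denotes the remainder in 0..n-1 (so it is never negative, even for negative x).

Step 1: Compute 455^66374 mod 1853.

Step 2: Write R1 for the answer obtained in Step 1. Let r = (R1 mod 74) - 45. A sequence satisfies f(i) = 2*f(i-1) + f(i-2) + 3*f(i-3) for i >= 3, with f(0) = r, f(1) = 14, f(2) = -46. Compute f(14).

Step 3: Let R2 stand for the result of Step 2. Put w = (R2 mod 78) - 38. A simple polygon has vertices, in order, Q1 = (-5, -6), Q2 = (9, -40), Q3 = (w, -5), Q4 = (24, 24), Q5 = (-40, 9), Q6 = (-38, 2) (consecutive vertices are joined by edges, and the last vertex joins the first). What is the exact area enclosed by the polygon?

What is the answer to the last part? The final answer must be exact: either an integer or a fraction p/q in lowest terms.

3669/2

Step 1: squarings mod 1853: 455^1=455, 455^2=1342, 455^4=1701, 455^8=868, 455^16=1106, 455^32=256, 455^64=681, 455^128=511, 455^256=1701, 455^512=868, 455^1024=1106, 455^2048=256, 455^4096=681, 455^8192=511, 455^16384=1701, 455^32768=868, 455^65536=1106; 455^66374 = 455^2 * 455^4 * 455^64 * 455^256 * 455^512 * 455^65536 = 985 (mod 1853); answer 985
Step 2: R1 = 985; r = -22; f(3) = 2*(-46) + 1*(14) + 3*(-22) = -144; iterating: f(3)=-144, f(4)=-292, f(5)=-866, f(6)=-2456, f(7)=-6654, f(8)=-18362, f(9)=-50746, f(10)=-139816, f(11)=-385464, f(12)=-1062982, f(13)=-2930876, f(14)=-8081126; answer -8081126
Step 3: R2 = -8081126; w = 26; cross terms: (-5*-40 - 9*-6)=254, (9*-5 - 26*-40)=995, (26*24 - 24*-5)=744, (24*9 - -40*24)=1176, (-40*2 - -38*9)=262, (-38*-6 - -5*2)=238; twice the area = |3669| = 3669; area = 3669/2; answer 3669/2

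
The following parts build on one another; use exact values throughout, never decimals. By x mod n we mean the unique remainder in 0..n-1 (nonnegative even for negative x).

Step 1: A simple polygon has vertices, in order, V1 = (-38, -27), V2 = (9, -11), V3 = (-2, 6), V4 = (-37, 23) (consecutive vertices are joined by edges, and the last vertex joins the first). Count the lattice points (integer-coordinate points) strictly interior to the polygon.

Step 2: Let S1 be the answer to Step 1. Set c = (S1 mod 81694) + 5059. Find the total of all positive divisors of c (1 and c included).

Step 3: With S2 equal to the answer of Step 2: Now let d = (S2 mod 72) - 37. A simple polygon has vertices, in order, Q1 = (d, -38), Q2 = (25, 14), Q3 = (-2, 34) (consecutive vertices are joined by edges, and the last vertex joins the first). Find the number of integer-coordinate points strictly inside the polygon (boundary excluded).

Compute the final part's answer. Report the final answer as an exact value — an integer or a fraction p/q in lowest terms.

1237

Step 1: cross terms: (-38*-11 - 9*-27)=661, (9*6 - -2*-11)=32, (-2*23 - -37*6)=176, (-37*-27 - -38*23)=1873; twice the area = |2742| = 2742; area = 1371; boundary points = 1 + 1 + 1 + 1 = 4; strictly interior points = area - boundary/2 + 1 = 1370; answer 1370
Step 2: S1 = 1370; c = 6429; 6429 = 3 * 2143; sigma = (1 + 3) * (1 + 2143) = 4 * 2144 = 8576; answer 8576
Step 3: S2 = 8576; d = -29; cross terms: (-29*14 - 25*-38)=544, (25*34 - -2*14)=878, (-2*-38 - -29*34)=1062; twice the area = |2484| = 2484; area = 1242; boundary points = 2 + 1 + 9 = 12; strictly interior points = area - boundary/2 + 1 = 1237; answer 1237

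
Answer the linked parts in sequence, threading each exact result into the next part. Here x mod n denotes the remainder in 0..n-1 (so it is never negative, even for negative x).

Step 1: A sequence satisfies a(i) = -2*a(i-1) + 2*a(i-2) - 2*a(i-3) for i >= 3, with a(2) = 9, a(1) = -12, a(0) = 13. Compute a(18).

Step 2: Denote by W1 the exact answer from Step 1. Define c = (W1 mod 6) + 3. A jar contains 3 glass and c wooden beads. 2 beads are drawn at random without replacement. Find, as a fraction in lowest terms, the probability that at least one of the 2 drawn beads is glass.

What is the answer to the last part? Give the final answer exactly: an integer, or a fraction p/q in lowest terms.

Step 1: a(3) = -2*(9) + 2*(-12) - 2*(13) = -68; iterating: a(3)=-68, a(4)=178, a(5)=-510, a(6)=1512, a(7)=-4400, a(8)=12844, a(9)=-37512, a(10)=109512, a(11)=-319736, a(12)=933520, a(13)=-2725536, a(14)=7957584, a(15)=-23233280, a(16)=67832800, a(17)=-198047328, a(18)=578226816; answer 578226816
Step 2: W1 = 578226816; c = 3; total draws C(6,2) = 15; complement C(3,2) = 3; favorable 15 - 3 = 12; P = 4/5; answer 4/5

4/5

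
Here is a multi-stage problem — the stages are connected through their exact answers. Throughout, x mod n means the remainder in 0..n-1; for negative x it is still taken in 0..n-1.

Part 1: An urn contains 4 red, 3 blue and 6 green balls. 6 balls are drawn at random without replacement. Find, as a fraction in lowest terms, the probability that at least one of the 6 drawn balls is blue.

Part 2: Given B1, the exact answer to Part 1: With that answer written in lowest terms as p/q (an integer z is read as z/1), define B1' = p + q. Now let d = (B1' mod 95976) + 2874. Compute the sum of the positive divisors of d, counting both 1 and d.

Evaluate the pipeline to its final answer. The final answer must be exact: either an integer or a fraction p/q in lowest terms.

Part 1: total draws C(13,6) = 1716; complement C(10,6) = 210; favorable 1716 - 210 = 1506; P = 251/286; answer 251/286
Part 2: B1 = 251/286; threaded value p + q = 537; d = 3411; 3411 = 3^2 * 379; sigma = (1 + 3 + 9) * (1 + 379) = 13 * 380 = 4940; answer 4940

4940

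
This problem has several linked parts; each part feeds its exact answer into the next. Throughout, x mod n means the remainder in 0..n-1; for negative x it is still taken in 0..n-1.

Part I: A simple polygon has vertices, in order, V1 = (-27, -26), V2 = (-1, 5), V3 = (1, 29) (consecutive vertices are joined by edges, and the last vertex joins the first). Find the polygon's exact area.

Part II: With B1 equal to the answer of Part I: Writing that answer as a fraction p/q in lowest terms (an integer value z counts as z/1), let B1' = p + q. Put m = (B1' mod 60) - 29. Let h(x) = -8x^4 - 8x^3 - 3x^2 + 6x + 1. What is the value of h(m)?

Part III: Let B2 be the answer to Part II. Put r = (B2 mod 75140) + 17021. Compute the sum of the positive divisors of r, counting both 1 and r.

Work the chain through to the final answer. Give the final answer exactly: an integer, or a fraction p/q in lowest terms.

71090

Part I: cross terms: (-27*5 - -1*-26)=-161, (-1*29 - 1*5)=-34, (1*-26 - -27*29)=757; twice the area = |562| = 562; area = 281; answer 281
Part II: B1 = 281; threaded value p + q = 282; m = 13; -8*(13)^4 - 8*(13)^3 - 3*(13)^2 + 6*(13)^1 + 1 = (-228488) + (-17576) + (-507) + (78) + (1) = -246492; answer -246492
Part III: B2 = -246492; r = 71089; 71089 is prime, so its only divisors are 1 and 71089; sigma = 1 + 71089 = 71090; answer 71090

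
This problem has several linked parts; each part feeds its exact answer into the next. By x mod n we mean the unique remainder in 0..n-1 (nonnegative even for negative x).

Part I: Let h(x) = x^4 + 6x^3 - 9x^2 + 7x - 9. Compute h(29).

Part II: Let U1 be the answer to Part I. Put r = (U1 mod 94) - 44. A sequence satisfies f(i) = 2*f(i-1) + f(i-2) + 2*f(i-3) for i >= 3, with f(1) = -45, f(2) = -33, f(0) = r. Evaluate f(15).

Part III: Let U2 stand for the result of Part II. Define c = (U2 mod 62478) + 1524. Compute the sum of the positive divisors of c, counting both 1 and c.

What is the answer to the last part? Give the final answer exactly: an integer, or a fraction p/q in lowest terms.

72048

Part I: 1*(29)^4 + 6*(29)^3 - 9*(29)^2 + 7*(29)^1 - 9 = (707281) + (146334) + (-7569) + (203) + (-9) = 846240; answer 846240
Part II: U1 = 846240; r = 8; f(3) = 2*(-33) + 1*(-45) + 2*(8) = -95; iterating: f(3)=-95, f(4)=-313, f(5)=-787, f(6)=-2077, f(7)=-5567, f(8)=-14785, f(9)=-39291, f(10)=-104501, f(11)=-277863, f(12)=-738809, f(13)=-1964483, f(14)=-5223501, f(15)=-13889103; answer -13889103
Part III: U2 = -13889103; c = 45015; 45015 = 3 * 5 * 3001; sigma = (1 + 3) * (1 + 5) * (1 + 3001) = 4 * 6 * 3002 = 72048; answer 72048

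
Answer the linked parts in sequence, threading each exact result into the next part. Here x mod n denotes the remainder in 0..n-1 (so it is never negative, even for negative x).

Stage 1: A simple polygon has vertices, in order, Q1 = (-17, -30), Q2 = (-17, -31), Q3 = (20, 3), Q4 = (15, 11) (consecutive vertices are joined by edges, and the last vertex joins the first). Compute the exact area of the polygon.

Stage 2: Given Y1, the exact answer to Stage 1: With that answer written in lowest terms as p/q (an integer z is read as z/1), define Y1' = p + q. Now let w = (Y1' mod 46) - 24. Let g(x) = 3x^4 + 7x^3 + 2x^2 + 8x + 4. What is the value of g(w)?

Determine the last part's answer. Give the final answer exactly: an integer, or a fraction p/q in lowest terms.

Stage 1: cross terms: (-17*-31 - -17*-30)=17, (-17*3 - 20*-31)=569, (20*11 - 15*3)=175, (15*-30 - -17*11)=-263; twice the area = |498| = 498; area = 249; answer 249
Stage 2: Y1 = 249; threaded value p + q = 250; w = -4; 3*(-4)^4 + 7*(-4)^3 + 2*(-4)^2 + 8*(-4)^1 + 4 = (768) + (-448) + (32) + (-32) + (4) = 324; answer 324

324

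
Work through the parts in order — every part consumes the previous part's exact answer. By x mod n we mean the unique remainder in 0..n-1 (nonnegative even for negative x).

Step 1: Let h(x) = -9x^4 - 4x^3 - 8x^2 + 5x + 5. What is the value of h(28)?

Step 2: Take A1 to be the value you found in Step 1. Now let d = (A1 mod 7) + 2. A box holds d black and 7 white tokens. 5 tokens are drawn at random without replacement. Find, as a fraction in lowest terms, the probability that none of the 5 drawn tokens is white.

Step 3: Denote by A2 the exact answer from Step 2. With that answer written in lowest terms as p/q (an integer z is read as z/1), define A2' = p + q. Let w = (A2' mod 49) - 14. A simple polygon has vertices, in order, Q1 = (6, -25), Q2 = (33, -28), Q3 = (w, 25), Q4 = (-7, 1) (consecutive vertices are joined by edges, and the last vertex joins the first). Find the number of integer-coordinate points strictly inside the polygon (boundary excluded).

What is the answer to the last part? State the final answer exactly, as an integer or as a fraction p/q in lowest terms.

1340

Step 1: -9*(28)^4 - 4*(28)^3 - 8*(28)^2 + 5*(28)^1 + 5 = (-5531904) + (-87808) + (-6272) + (140) + (5) = -5625839; answer -5625839
Step 2: A1 = -5625839; d = 7; total draws C(14,5) = 2002; favorable C(7,5) = 21; P = 3/286; answer 3/286
Step 3: A2 = 3/286; threaded value p + q = 289; w = 30; cross terms: (6*-28 - 33*-25)=657, (33*25 - 30*-28)=1665, (30*1 - -7*25)=205, (-7*-25 - 6*1)=169; twice the area = |2696| = 2696; area = 1348; boundary points = 3 + 1 + 1 + 13 = 18; strictly interior points = area - boundary/2 + 1 = 1340; answer 1340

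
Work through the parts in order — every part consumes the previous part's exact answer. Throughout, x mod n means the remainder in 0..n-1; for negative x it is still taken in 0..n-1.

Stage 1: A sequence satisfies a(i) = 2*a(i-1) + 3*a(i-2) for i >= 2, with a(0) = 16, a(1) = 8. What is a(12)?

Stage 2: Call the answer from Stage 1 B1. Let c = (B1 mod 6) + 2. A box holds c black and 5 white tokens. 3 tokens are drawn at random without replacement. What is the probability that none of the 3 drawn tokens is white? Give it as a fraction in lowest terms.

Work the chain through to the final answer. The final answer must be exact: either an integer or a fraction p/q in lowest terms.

Stage 1: a(2) = 2*(8) + 3*(16) = 64; iterating: a(2)=64, a(3)=152, a(4)=496, a(5)=1448, a(6)=4384, a(7)=13112, a(8)=39376, a(9)=118088, a(10)=354304, a(11)=1062872, a(12)=3188656; answer 3188656
Stage 2: B1 = 3188656; c = 6; total draws C(11,3) = 165; favorable C(6,3) = 20; P = 4/33; answer 4/33

4/33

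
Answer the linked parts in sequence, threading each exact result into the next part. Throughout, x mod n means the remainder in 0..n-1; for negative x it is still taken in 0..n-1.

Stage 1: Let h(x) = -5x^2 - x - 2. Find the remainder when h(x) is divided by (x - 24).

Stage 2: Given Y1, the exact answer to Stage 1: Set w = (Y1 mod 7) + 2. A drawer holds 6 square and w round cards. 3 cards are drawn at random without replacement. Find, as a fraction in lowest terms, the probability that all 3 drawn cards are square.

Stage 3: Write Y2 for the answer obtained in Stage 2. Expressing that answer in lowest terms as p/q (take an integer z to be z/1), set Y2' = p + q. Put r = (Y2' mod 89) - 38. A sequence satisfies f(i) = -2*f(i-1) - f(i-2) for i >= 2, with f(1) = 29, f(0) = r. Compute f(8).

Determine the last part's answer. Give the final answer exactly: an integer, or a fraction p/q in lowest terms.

Stage 1: remainder = value at the root: -5*(24)^2 - 1*(24)^1 - 2 = (-2880) + (-24) + (-2) = -2906; answer -2906
Stage 2: Y1 = -2906; w = 8; total draws C(14,3) = 364; favorable C(6,3) = 20; P = 5/91; answer 5/91
Stage 3: Y2 = 5/91; threaded value p + q = 96; r = -31; f(2) = -2*(29) - 1*(-31) = -27; iterating: f(2)=-27, f(3)=25, f(4)=-23, f(5)=21, f(6)=-19, f(7)=17, f(8)=-15; answer -15

-15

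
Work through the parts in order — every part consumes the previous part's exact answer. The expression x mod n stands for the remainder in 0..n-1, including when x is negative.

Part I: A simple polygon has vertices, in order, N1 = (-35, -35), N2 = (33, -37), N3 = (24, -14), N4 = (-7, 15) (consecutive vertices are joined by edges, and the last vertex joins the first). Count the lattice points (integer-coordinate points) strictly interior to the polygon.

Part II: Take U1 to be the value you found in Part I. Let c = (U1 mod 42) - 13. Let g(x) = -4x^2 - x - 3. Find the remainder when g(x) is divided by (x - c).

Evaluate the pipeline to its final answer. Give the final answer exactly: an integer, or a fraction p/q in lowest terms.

Part I: cross terms: (-35*-37 - 33*-35)=2450, (33*-14 - 24*-37)=426, (24*15 - -7*-14)=262, (-7*-35 - -35*15)=770; twice the area = |3908| = 3908; area = 1954; boundary points = 2 + 1 + 1 + 2 = 6; strictly interior points = area - boundary/2 + 1 = 1952; answer 1952
Part II: U1 = 1952; c = 7; remainder = value at the root: -4*(7)^2 - 1*(7)^1 - 3 = (-196) + (-7) + (-3) = -206; answer -206

-206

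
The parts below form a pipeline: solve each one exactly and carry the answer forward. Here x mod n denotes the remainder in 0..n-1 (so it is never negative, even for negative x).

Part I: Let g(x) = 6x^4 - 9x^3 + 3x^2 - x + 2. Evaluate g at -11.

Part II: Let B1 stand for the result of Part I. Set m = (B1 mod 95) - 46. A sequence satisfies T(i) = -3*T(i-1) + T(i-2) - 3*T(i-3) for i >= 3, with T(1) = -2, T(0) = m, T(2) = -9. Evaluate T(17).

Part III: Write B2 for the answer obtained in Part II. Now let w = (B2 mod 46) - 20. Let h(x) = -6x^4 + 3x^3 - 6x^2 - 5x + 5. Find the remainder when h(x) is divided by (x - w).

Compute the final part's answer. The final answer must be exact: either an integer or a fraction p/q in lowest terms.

-223505

Part I: 6*(-11)^4 - 9*(-11)^3 + 3*(-11)^2 - 1*(-11)^1 + 2 = (87846) + (11979) + (363) + (11) + (2) = 100201; answer 100201
Part II: B1 = 100201; m = 25; T(3) = -3*(-9) + 1*(-2) - 3*(25) = -50; iterating: T(3)=-50, T(4)=147, T(5)=-464, T(6)=1689, T(7)=-5972, T(8)=20997, T(9)=-74030, T(10)=261003, T(11)=-920030, T(12)=3243183, T(13)=-11432588, T(14)=40301037, T(15)=-142065248, T(16)=500794545, T(17)=-1765351994; answer -1765351994
Part III: B2 = -1765351994; w = 14; remainder = value at the root: -6*(14)^4 + 3*(14)^3 - 6*(14)^2 - 5*(14)^1 + 5 = (-230496) + (8232) + (-1176) + (-70) + (5) = -223505; answer -223505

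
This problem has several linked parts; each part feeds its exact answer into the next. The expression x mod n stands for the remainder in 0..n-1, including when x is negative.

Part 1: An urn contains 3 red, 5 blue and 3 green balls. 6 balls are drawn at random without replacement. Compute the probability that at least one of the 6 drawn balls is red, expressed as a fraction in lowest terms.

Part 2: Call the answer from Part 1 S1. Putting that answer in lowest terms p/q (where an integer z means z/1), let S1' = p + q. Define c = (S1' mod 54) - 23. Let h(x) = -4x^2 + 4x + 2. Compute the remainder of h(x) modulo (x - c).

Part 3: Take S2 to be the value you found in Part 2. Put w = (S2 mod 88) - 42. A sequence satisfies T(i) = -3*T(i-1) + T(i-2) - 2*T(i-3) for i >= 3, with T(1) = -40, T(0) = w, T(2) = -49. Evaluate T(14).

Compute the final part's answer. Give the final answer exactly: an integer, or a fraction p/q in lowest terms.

-41528149

Part 1: total draws C(11,6) = 462; complement C(8,6) = 28; favorable 462 - 28 = 434; P = 31/33; answer 31/33
Part 2: S1 = 31/33; threaded value p + q = 64; c = -13; remainder = value at the root: -4*(-13)^2 + 4*(-13)^1 + 2 = (-676) + (-52) + (2) = -726; answer -726
Part 3: S2 = -726; w = 24; T(3) = -3*(-49) + 1*(-40) - 2*(24) = 59; iterating: T(3)=59, T(4)=-146, T(5)=595, T(6)=-2049, T(7)=7034, T(8)=-24341, T(9)=84155, T(10)=-290874, T(11)=1005459, T(12)=-3475561, T(13)=12013890, T(14)=-41528149; answer -41528149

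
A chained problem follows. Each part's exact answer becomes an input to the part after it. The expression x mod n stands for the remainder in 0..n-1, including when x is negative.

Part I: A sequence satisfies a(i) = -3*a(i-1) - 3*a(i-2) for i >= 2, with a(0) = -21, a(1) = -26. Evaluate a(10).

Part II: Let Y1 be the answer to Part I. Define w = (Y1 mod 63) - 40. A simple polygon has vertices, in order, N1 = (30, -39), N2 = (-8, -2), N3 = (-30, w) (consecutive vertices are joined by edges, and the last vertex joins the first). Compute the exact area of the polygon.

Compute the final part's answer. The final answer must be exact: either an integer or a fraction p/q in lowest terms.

274

Part I: a(2) = -3*(-26) - 3*(-21) = 141; iterating: a(2)=141, a(3)=-345, a(4)=612, a(5)=-801, a(6)=567, a(7)=702, a(8)=-3807, a(9)=9315, a(10)=-16524; answer -16524
Part II: Y1 = -16524; w = 5; cross terms: (30*-2 - -8*-39)=-372, (-8*5 - -30*-2)=-100, (-30*-39 - 30*5)=1020; twice the area = |548| = 548; area = 274; answer 274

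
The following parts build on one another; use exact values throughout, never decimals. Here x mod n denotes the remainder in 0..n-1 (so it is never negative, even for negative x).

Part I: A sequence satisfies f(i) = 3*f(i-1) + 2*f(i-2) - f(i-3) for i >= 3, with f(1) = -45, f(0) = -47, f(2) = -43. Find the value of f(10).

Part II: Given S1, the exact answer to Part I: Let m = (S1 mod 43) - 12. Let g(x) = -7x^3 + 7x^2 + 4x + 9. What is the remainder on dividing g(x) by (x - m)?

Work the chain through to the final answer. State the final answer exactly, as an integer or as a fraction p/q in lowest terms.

-105

Part I: f(3) = 3*(-43) + 2*(-45) - 1*(-47) = -172; iterating: f(3)=-172, f(4)=-557, f(5)=-1972, f(6)=-6858, f(7)=-23961, f(8)=-83627, f(9)=-291945, f(10)=-1019128; answer -1019128
Part II: S1 = -1019128; m = 3; remainder = value at the root: -7*(3)^3 + 7*(3)^2 + 4*(3)^1 + 9 = (-189) + (63) + (12) + (9) = -105; answer -105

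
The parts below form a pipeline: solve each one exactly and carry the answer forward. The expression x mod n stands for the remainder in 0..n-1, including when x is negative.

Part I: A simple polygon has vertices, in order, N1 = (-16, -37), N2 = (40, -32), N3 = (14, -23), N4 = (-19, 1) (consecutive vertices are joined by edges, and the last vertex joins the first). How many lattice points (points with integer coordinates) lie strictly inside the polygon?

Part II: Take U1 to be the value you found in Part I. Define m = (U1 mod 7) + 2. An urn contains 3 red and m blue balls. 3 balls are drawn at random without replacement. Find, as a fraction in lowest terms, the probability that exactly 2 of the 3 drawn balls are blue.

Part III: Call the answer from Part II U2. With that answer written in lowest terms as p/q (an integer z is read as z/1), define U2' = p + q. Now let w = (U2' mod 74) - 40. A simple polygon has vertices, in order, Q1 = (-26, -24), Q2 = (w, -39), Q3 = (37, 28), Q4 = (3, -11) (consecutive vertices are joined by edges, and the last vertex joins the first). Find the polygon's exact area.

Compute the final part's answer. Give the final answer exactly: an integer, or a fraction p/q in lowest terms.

Part I: cross terms: (-16*-32 - 40*-37)=1992, (40*-23 - 14*-32)=-472, (14*1 - -19*-23)=-423, (-19*-37 - -16*1)=719; twice the area = |1816| = 1816; area = 908; boundary points = 1 + 1 + 3 + 1 = 6; strictly interior points = area - boundary/2 + 1 = 906; answer 906
Part II: U1 = 906; m = 5; total draws C(8,3) = 56; favorable C(5,2)*C(3,1) = 30; P = 15/28; answer 15/28
Part III: U2 = 15/28; threaded value p + q = 43; w = 3; cross terms: (-26*-39 - 3*-24)=1086, (3*28 - 37*-39)=1527, (37*-11 - 3*28)=-491, (3*-24 - -26*-11)=-358; twice the area = |1764| = 1764; area = 882; answer 882

882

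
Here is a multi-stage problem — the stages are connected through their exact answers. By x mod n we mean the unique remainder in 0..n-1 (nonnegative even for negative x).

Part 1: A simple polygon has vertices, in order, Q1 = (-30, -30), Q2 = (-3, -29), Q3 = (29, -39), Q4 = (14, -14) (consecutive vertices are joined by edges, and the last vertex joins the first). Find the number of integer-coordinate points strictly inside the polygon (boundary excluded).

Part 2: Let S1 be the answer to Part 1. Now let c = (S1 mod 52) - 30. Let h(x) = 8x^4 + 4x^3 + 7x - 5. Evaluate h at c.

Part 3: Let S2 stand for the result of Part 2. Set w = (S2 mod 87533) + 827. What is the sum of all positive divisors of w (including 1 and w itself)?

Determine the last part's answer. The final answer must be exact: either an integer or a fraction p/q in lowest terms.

Part 1: cross terms: (-30*-29 - -3*-30)=780, (-3*-39 - 29*-29)=958, (29*-14 - 14*-39)=140, (14*-30 - -30*-14)=-840; twice the area = |1038| = 1038; area = 519; boundary points = 1 + 2 + 5 + 4 = 12; strictly interior points = area - boundary/2 + 1 = 514; answer 514
Part 2: S1 = 514; c = 16; 8*(16)^4 + 4*(16)^3 + 7*(16)^1 - 5 = (524288) + (16384) + (112) + (-5) = 540779; answer 540779
Part 3: S2 = 540779; w = 16408; 16408 = 2^3 * 7 * 293; sigma = (1 + 2 + 4 + 8) * (1 + 7) * (1 + 293) = 15 * 8 * 294 = 35280; answer 35280

35280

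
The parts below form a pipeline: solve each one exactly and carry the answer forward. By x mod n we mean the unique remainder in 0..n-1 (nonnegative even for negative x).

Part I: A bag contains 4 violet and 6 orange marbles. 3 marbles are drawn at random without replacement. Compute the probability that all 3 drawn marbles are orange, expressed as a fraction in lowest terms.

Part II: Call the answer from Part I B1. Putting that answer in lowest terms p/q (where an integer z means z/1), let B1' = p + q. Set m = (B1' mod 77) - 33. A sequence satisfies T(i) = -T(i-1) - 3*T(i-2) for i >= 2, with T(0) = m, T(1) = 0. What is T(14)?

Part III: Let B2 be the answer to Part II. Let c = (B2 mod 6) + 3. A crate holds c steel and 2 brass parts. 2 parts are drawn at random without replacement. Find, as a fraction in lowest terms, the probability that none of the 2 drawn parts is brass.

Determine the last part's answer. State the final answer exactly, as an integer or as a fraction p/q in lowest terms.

Part I: total draws C(10,3) = 120; favorable C(6,3) = 20; P = 1/6; answer 1/6
Part II: B1 = 1/6; threaded value p + q = 7; m = -26; T(2) = -1*(0) - 3*(-26) = 78; iterating: T(2)=78, T(3)=-78, T(4)=-156, T(5)=390, T(6)=78, T(7)=-1248, T(8)=1014, T(9)=2730, T(10)=-5772, T(11)=-2418, T(12)=19734, T(13)=-12480, T(14)=-46722; answer -46722
Part III: B2 = -46722; c = 3; total draws C(5,2) = 10; favorable C(3,2) = 3; P = 3/10; answer 3/10

3/10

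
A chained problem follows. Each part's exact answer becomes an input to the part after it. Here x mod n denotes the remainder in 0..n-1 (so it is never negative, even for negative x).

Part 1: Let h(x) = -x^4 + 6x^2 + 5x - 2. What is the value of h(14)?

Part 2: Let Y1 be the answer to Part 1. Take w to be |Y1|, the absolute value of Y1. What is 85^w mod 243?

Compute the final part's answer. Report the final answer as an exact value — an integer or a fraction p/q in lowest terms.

Part 1: -1*(14)^4 + 6*(14)^2 + 5*(14)^1 - 2 = (-38416) + (1176) + (70) + (-2) = -37172; answer -37172
Part 2: Y1 = -37172; w = 37172; squarings mod 243: 85^1=85, 85^2=178, 85^4=94, 85^8=88, 85^16=211, 85^32=52, 85^64=31, 85^128=232, 85^256=121, 85^512=61, 85^1024=76, 85^2048=187, 85^4096=220, 85^8192=43, 85^16384=148, 85^32768=34; 85^37172 = 85^4 * 85^16 * 85^32 * 85^256 * 85^4096 * 85^32768 = 70 (mod 243); answer 70

70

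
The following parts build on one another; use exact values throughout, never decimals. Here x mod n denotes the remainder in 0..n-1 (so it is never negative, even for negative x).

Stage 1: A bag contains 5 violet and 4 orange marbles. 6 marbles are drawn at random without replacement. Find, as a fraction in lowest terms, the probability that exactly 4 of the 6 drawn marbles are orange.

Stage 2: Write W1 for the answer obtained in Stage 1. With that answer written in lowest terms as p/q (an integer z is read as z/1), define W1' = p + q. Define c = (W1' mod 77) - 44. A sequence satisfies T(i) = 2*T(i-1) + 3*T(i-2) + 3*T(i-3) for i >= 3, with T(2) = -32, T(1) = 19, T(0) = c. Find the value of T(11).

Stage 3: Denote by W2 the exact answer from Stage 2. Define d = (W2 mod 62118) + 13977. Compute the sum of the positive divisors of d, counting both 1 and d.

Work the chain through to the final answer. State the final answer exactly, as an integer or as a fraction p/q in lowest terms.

Stage 1: total draws C(9,6) = 84; favorable C(4,4)*C(5,2) = 10; P = 5/42; answer 5/42
Stage 2: W1 = 5/42; threaded value p + q = 47; c = 3; T(3) = 2*(-32) + 3*(19) + 3*(3) = 2; iterating: T(3)=2, T(4)=-35, T(5)=-160, T(6)=-419, T(7)=-1423, T(8)=-4583, T(9)=-14692, T(10)=-47402, T(11)=-152629; answer -152629
Stage 3: W2 = -152629; d = 47702; 47702 = 2 * 17 * 23 * 61; sigma = (1 + 2) * (1 + 17) * (1 + 23) * (1 + 61) = 3 * 18 * 24 * 62 = 80352; answer 80352

80352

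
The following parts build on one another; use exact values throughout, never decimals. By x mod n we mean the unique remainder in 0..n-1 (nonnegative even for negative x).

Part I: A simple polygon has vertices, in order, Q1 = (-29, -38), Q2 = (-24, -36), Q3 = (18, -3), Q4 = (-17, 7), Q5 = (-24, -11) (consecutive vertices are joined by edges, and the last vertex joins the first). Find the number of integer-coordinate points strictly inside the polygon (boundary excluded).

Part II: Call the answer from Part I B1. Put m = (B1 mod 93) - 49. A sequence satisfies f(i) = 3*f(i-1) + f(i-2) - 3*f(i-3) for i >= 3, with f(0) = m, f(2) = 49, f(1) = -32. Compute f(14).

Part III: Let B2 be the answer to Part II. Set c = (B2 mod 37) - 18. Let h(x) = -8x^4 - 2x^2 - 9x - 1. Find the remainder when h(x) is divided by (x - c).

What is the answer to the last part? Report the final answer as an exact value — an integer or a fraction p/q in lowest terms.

-668900

Part I: cross terms: (-29*-36 - -24*-38)=132, (-24*-3 - 18*-36)=720, (18*7 - -17*-3)=75, (-17*-11 - -24*7)=355, (-24*-38 - -29*-11)=593; twice the area = |1875| = 1875; area = 1875/2; boundary points = 1 + 3 + 5 + 1 + 1 = 11; strictly interior points = area - boundary/2 + 1 = 933; answer 933
Part II: B1 = 933; m = -46; f(3) = 3*(49) + 1*(-32) - 3*(-46) = 253; iterating: f(3)=253, f(4)=904, f(5)=2818, f(6)=8599, f(7)=25903, f(8)=77854, f(9)=233668, f(10)=701149, f(11)=2103553, f(12)=6310804, f(13)=18932518, f(14)=56797699; answer 56797699
Part III: B2 = 56797699; c = 17; remainder = value at the root: -8*(17)^4 - 2*(17)^2 - 9*(17)^1 - 1 = (-668168) + (-578) + (-153) + (-1) = -668900; answer -668900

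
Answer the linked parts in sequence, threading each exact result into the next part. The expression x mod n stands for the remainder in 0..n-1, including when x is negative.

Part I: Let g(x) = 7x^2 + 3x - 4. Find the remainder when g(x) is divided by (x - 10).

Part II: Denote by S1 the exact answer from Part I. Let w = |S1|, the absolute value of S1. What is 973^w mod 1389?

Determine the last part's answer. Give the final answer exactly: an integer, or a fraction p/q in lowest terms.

1234

Part I: remainder = value at the root: 7*(10)^2 + 3*(10)^1 - 4 = (700) + (30) + (-4) = 726; answer 726
Part II: S1 = 726; w = 726; squarings mod 1389: 973^1=973, 973^2=820, 973^4=124, 973^8=97, 973^16=1075, 973^32=1366, 973^64=529, 973^128=652, 973^256=70, 973^512=733; 973^726 = 973^2 * 973^4 * 973^16 * 973^64 * 973^128 * 973^512 = 1234 (mod 1389); answer 1234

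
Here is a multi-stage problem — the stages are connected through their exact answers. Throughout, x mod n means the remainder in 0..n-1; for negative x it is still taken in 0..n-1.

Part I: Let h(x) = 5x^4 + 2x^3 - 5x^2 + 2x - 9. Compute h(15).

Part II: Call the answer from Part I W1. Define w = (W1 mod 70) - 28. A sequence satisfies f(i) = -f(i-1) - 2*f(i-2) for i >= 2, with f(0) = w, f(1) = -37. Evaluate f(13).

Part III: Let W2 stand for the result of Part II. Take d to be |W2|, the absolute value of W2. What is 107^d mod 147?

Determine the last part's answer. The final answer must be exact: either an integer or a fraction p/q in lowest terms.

Part I: 5*(15)^4 + 2*(15)^3 - 5*(15)^2 + 2*(15)^1 - 9 = (253125) + (6750) + (-1125) + (30) + (-9) = 258771; answer 258771
Part II: W1 = 258771; w = 23; f(2) = -1*(-37) - 2*(23) = -9; iterating: f(2)=-9, f(3)=83, f(4)=-65, f(5)=-101, f(6)=231, f(7)=-29, f(8)=-433, f(9)=491, f(10)=375, f(11)=-1357, f(12)=607, f(13)=2107; answer 2107
Part III: W2 = 2107; d = 2107; squarings mod 147: 107^1=107, 107^2=130, 107^4=142, 107^8=25, 107^16=37, 107^32=46, 107^64=58, 107^128=130, 107^256=142, 107^512=25, 107^1024=37, 107^2048=46; 107^2107 = 107^1 * 107^2 * 107^8 * 107^16 * 107^32 * 107^2048 = 128 (mod 147); answer 128

128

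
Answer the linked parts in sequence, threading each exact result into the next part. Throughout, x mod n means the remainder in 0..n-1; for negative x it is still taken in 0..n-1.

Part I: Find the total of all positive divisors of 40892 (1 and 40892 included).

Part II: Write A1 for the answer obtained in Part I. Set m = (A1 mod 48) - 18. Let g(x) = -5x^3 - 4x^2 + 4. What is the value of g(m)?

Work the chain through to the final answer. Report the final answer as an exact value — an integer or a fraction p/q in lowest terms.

Part I: 40892 = 2^2 * 10223; sigma = (1 + 2 + 4) * (1 + 10223) = 7 * 10224 = 71568; answer 71568
Part II: A1 = 71568; m = -18; -5*(-18)^3 - 4*(-18)^2 + 4 = (29160) + (-1296) + (4) = 27868; answer 27868

27868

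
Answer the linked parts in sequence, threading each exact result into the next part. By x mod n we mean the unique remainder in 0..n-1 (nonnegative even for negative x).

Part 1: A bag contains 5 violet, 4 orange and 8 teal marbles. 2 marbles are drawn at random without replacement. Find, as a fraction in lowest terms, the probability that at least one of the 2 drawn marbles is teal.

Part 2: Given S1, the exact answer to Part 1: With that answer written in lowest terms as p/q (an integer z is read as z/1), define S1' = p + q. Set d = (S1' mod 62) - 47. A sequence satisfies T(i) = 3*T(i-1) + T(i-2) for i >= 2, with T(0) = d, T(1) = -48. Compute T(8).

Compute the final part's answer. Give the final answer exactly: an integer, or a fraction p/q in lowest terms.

-174228

Part 1: total draws C(17,2) = 136; complement C(9,2) = 36; favorable 136 - 36 = 100; P = 25/34; answer 25/34
Part 2: S1 = 25/34; threaded value p + q = 59; d = 12; T(2) = 3*(-48) + 1*(12) = -132; iterating: T(2)=-132, T(3)=-444, T(4)=-1464, T(5)=-4836, T(6)=-15972, T(7)=-52752, T(8)=-174228; answer -174228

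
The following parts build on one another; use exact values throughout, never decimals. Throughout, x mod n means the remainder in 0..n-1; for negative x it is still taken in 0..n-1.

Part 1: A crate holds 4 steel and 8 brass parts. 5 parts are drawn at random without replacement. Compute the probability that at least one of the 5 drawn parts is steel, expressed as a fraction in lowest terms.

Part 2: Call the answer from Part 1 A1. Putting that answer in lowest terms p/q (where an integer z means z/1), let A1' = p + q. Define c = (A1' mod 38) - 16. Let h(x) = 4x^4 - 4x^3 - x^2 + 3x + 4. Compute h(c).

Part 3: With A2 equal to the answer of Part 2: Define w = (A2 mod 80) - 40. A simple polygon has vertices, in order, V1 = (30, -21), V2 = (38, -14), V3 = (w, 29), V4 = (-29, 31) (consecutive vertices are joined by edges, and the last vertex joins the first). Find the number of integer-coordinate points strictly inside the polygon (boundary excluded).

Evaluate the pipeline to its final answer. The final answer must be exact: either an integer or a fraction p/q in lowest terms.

Part 1: total draws C(12,5) = 792; complement C(8,5) = 56; favorable 792 - 56 = 736; P = 92/99; answer 92/99
Part 2: A1 = 92/99; threaded value p + q = 191; c = -15; 4*(-15)^4 - 4*(-15)^3 - 1*(-15)^2 + 3*(-15)^1 + 4 = (202500) + (13500) + (-225) + (-45) + (4) = 215734; answer 215734
Part 3: A2 = 215734; w = 14; cross terms: (30*-14 - 38*-21)=378, (38*29 - 14*-14)=1298, (14*31 - -29*29)=1275, (-29*-21 - 30*31)=-321; twice the area = |2630| = 2630; area = 1315; boundary points = 1 + 1 + 1 + 1 = 4; strictly interior points = area - boundary/2 + 1 = 1314; answer 1314

1314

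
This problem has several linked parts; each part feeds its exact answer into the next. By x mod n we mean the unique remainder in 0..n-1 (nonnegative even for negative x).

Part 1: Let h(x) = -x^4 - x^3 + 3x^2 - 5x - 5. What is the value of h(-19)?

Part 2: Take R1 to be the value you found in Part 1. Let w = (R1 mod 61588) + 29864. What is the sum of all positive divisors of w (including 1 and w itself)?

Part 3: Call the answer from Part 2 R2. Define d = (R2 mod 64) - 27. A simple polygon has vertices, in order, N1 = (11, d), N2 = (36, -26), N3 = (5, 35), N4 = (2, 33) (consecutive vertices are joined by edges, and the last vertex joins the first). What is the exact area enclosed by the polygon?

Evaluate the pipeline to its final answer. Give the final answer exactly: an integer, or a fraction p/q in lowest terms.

877

Part 1: -1*(-19)^4 - 1*(-19)^3 + 3*(-19)^2 - 5*(-19)^1 - 5 = (-130321) + (6859) + (1083) + (95) + (-5) = -122289; answer -122289
Part 2: R1 = -122289; w = 30751; 30751 = 7 * 23 * 191; sigma = (1 + 7) * (1 + 23) * (1 + 191) = 8 * 24 * 192 = 36864; answer 36864
Part 3: R2 = 36864; d = -27; cross terms: (11*-26 - 36*-27)=686, (36*35 - 5*-26)=1390, (5*33 - 2*35)=95, (2*-27 - 11*33)=-417; twice the area = |1754| = 1754; area = 877; answer 877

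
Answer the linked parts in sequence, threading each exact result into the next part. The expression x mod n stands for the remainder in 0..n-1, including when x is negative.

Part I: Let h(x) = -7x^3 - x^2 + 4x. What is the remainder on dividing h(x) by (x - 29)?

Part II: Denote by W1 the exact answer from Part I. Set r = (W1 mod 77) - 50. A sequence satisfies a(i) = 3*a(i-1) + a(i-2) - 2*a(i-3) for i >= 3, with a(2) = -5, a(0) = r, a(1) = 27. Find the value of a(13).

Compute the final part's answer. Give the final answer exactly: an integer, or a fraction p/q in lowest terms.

Part I: remainder = value at the root: -7*(29)^3 - 1*(29)^2 + 4*(29)^1 = (-170723) + (-841) + (116) = -171448; answer -171448
Part II: W1 = -171448; r = -19; a(3) = 3*(-5) + 1*(27) - 2*(-19) = 50; iterating: a(3)=50, a(4)=91, a(5)=333, a(6)=990, a(7)=3121, a(8)=9687, a(9)=30202, a(10)=94051, a(11)=292981, a(12)=912590, a(13)=2842649; answer 2842649

2842649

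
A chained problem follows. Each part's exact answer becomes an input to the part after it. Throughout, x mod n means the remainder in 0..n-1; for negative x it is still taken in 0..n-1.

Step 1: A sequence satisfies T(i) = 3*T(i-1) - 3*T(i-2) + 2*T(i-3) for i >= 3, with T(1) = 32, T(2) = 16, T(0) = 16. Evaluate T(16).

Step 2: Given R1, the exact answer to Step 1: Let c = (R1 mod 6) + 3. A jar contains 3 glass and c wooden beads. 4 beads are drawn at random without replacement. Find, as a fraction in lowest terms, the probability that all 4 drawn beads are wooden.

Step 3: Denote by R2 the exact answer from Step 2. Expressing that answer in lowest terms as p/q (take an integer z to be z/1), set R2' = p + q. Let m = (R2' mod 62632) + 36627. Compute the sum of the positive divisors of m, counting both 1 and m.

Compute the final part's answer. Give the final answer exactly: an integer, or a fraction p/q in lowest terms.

Step 1: T(3) = 3*(16) - 3*(32) + 2*(16) = -16; iterating: T(3)=-16, T(4)=-32, T(5)=-16, T(6)=16, T(7)=32, T(8)=16, T(9)=-16, T(10)=-32, T(11)=-16, T(12)=16, T(13)=32, T(14)=16, T(15)=-16, T(16)=-32; answer -32
Step 2: R1 = -32; c = 7; total draws C(10,4) = 210; favorable C(7,4) = 35; P = 1/6; answer 1/6
Step 3: R2 = 1/6; threaded value p + q = 7; m = 36634; 36634 = 2 * 13 * 1409; sigma = (1 + 2) * (1 + 13) * (1 + 1409) = 3 * 14 * 1410 = 59220; answer 59220

59220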